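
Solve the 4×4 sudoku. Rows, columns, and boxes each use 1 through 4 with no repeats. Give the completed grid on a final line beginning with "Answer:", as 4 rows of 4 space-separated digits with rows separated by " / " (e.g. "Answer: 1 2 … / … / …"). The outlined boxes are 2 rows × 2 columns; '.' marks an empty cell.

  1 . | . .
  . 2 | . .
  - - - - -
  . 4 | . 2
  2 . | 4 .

Step 1. [r1c2∈{3}] nothing but 3 survives at r1c2 ⇒ r1c2=3.
Step 2. [r4c4∈{1,3}] across row 4, 3 lands solely at r4c4 ⇒ r4c4=3.
Step 3. [r2c4∈{1,4}] col 4 places 1 nowhere but r2c4 ⇒ r2c4=1.
Step 4. [r2c3∈{3}] r2c3 has the single candidate 3 ⇒ r2c3=3.
Step 5. [r3c1∈{3}] r3c1's peers cover all but 3 ⇒ r3c1=3.
Step 6. [r2c1∈{4}] r2c1 is down to just 4, so r2c1=4.
Step 7. [r3c3∈{1}] nothing but 1 survives at r3c3, so r3c3=1.
Step 8. [r1c3∈{2}] nothing but 2 survives at r1c3. So r1c3=2.
Step 9. [r4c2∈{1}] nothing but 1 survives at r4c2, so r4c2=1.
Step 10. [r1c4∈{4}] r1c4 is down to just 4. So r1c4=4.

Answer: 1 3 2 4 / 4 2 3 1 / 3 4 1 2 / 2 1 4 3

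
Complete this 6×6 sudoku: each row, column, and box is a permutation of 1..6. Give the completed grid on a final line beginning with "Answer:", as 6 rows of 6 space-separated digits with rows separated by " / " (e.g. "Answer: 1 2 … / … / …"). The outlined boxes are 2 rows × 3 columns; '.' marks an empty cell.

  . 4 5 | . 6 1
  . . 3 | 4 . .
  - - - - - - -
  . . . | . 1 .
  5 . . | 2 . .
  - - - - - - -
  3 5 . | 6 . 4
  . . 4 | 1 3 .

Step 1. [r1c1∈{2}] r1c1 is down to just 2. So r1c1=2.
Step 2. [r6c6∈{2,5}] across row 6, 5 lands solely at r6c6 ⇒ r6c6=5.
Step 3. [r6c1∈{6}] only 6 remains possible at r6c1. So r6c1=6.
Step 4. [r2c2∈{1,6}] r2c2 is the only open cell in row 2 admitting 6 ⇒ r2c2=6.
Step 5. [r6c2∈{2}] r6c2 has the single candidate 2 ⇒ r6c2=2.
Step 6. [r3c2∈{3}] nothing but 3 survives at r3c2, so r3c2=3.
Step 7. [r3c6∈{6}] nothing but 6 survives at r3c6 ⇒ r3c6=6.
Step 8. [r5c5∈{2}] r5c5 is down to just 2 ⇒ r5c5=2.
Step 9. [r5c3∈{1}] r5c3 has the single candidate 1 ⇒ r5c3=1.
Step 10. [r2c5∈{5}] r2c5 is down to just 5. So r2c5=5.
Step 11. [r1c4∈{3}] only 3 remains possible at r1c4 ⇒ r1c4=3.
Step 12. [r4c2∈{1}] r4c2 has the single candidate 1, so r4c2=1.
Step 13. [r4c3∈{6}] r4c3 is down to just 6. So r4c3=6.
Step 14. [r4c6∈{3}] r4c6 has the single candidate 3. So r4c6=3.
Step 15. [r3c3∈{2}] r3c3 has the single candidate 2 ⇒ r3c3=2.
Step 16. [r4c5∈{4}] only 4 remains possible at r4c5. So r4c5=4.
Step 17. [r2c6∈{2}] only 2 remains possible at r2c6. So r2c6=2.
Step 18. [r3c1∈{4}] only 4 remains possible at r3c1 ⇒ r3c1=4.
Step 19. [r3c4∈{5}] r3c4 is down to just 5, so r3c4=5.
Step 20. [r2c1∈{1}] nothing but 1 survives at r2c1, so r2c1=1.

Answer: 2 4 5 3 6 1 / 1 6 3 4 5 2 / 4 3 2 5 1 6 / 5 1 6 2 4 3 / 3 5 1 6 2 4 / 6 2 4 1 3 5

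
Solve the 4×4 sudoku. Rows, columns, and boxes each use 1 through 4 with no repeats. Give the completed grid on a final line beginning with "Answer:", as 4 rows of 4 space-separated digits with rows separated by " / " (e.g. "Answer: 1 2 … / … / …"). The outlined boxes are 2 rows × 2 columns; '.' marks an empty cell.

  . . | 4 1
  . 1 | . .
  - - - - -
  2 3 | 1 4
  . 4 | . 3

Step 1. [r2c3∈{2,3}] 3 has one home in col 3: r2c3 ⇒ r2c3=3.
Step 2. [r1c2∈{2}] r1c2 has the single candidate 2. So r1c2=2.
Step 3. [r4c1∈{1}] only 1 remains possible at r4c1. So r4c1=1.
Step 4. [r2c4∈{2}] r2c4 has the single candidate 2. So r2c4=2.
Step 5. [r1c1∈{3}] only 3 remains possible at r1c1, so r1c1=3.
Step 6. [r4c3∈{2}] nothing but 2 survives at r4c3, so r4c3=2.
Step 7. [r2c1∈{4}] r2c1 has the single candidate 4 ⇒ r2c1=4.

Answer: 3 2 4 1 / 4 1 3 2 / 2 3 1 4 / 1 4 2 3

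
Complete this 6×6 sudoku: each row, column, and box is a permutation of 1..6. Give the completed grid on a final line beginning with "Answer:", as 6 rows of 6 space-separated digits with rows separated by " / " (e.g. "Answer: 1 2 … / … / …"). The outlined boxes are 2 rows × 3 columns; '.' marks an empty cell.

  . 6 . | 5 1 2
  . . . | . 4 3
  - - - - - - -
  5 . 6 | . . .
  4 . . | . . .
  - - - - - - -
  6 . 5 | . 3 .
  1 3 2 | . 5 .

Step 1. [r3c4∈{1,2,3,4}] in row 3, 3 fits only at r3c4, so r3c4=3.
Step 2. [r4c5∈{2,6}] r4c5 is the only open cell in col 5 admitting 6, so r4c5=6.
Step 3. [r5c4∈{1,2,4}] r5c4 is the only open cell in row 5 admitting 2. So r5c4=2.
Step 4. [r4c4∈{1}] r4c4 is down to just 1. So r4c4=1.
Step 5. [r6c4∈{4,6}] across col 4, 4 lands solely at r6c4 ⇒ r6c4=4.
Step 6. [r4c2∈{2}] nothing but 2 survives at r4c2 ⇒ r4c2=2.
Step 7. [r4c3∈{3}] r4c3's peers cover all but 3 ⇒ r4c3=3.
Step 8. [r3c2∈{1}] r3c2 has the single candidate 1, so r3c2=1.
Step 9. [r4c6∈{5}] r4c6 is down to just 5. So r4c6=5.
Step 10. [r1c3∈{4}] r1c3 is down to just 4 ⇒ r1c3=4.
Step 11. [r2c2∈{5}] r2c2 has the single candidate 5. So r2c2=5.
Step 12. [r1c1∈{3}] r1c1 is down to just 3, so r1c1=3.
Step 13. [r2c3∈{1}] only 1 remains possible at r2c3. So r2c3=1.
Step 14. [r5c6∈{1}] r5c6 has the single candidate 1. So r5c6=1.
Step 15. [r2c4∈{6}] only 6 remains possible at r2c4, so r2c4=6.
Step 16. [r2c1∈{2}] r2c1 is down to just 2. So r2c1=2.
Step 17. [r5c2∈{4}] r5c2's peers cover all but 4, so r5c2=4.
Step 18. [r3c5∈{2}] r3c5's peers cover all but 2, so r3c5=2.
Step 19. [r6c6∈{6}] nothing but 6 survives at r6c6, so r6c6=6.
Step 20. [r3c6∈{4}] r3c6 has the single candidate 4. So r3c6=4.

Answer: 3 6 4 5 1 2 / 2 5 1 6 4 3 / 5 1 6 3 2 4 / 4 2 3 1 6 5 / 6 4 5 2 3 1 / 1 3 2 4 5 6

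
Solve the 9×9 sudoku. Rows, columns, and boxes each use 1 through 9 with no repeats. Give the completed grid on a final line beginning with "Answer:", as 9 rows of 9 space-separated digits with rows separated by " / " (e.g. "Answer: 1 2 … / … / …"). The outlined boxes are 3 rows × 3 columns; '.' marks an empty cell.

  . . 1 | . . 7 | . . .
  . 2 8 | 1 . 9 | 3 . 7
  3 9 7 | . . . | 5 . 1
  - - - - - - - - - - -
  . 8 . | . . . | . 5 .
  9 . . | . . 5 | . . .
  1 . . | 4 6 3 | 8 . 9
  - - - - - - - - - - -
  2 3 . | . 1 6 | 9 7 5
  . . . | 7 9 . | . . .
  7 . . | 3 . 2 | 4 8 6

Step 1. [r6c8∈{2}] nothing but 2 survives at r6c8 ⇒ r6c8=2.
Step 2. [r1c4∈{2,5,6,8}] across col 4, 5 lands solely at r1c4, so r1c4=5.
Step 3. [r2c5∈{4}] nothing but 4 survives at r2c5 ⇒ r2c5=4.
Step 4. [r7c3∈{4}] r7c3's peers cover all but 4, so r7c3=4.
Step 5. [r2c8∈{6}] nothing but 6 survives at r2c8. So r2c8=6.
Step 6. [r3c6∈{8}] r3c6's peers cover all but 8, so r3c6=8.
Step 7. [r3c5∈{2}] r3c5 is down to just 2 ⇒ r3c5=2.
Step 8. [r6c3∈{5}] r6c3 has the single candidate 5, so r6c3=5.
Step 9. [r8c3∈{6}] only 6 remains possible at r8c3. So r8c3=6.
Step 10. [r3c8∈{4}] nothing but 4 survives at r3c8. So r3c8=4.
Step 11. [r9c2∈{1,5}] r9c2 is the only open cell in row 9 admitting 1, so r9c2=1.
Step 12. [r5c5∈{7,8}] col 5 places 8 nowhere but r5c5. So r5c5=8.
Step 13. [r5c4∈{2}] r5c4's peers cover all but 2, so r5c4=2.
Step 14. [r5c3∈{3}] nothing but 3 survives at r5c3, so r5c3=3.
Step 15. [r5c8∈{1}] only 1 remains possible at r5c8 ⇒ r5c8=1.
Step 16. [r4c9∈{3,4}] across row 4, 3 lands solely at r4c9, so r4c9=3.
Step 17. [r4c1∈{4,6}] r4c1 is the only open cell in row 4 admitting 4, so r4c1=4.
Step 18. [r5c2∈{6,7}] r5c2 is the only open cell in box 4 admitting 6 ⇒ r5c2=6.
Step 19. [r1c7∈{2}] r1c7 has the single candidate 2 ⇒ r1c7=2.
Step 20. [r4c7∈{6,7}] 6 has one home in row 4: r4c7. So r4c7=6.
Step 21. [r8c2∈{5}] nothing but 5 survives at r8c2 ⇒ r8c2=5.
Step 22. [r6c2∈{7}] only 7 remains possible at r6c2, so r6c2=7.
Step 23. [r4c6∈{1}] r4c6 is down to just 1. So r4c6=1.
Step 24. [r7c4∈{8}] r7c4 has the single candidate 8, so r7c4=8.
Step 25. [r2c1∈{5}] r2c1's peers cover all but 5 ⇒ r2c1=5.
Step 26. [r9c5∈{5}] only 5 remains possible at r9c5. So r9c5=5.
Step 27. [r8c8∈{3}] r8c8's peers cover all but 3. So r8c8=3.
Step 28. [r1c2∈{4}] r1c2 has the single candidate 4. So r1c2=4.
Step 29. [r1c8∈{9}] nothing but 9 survives at r1c8, so r1c8=9.
Step 30. [r4c3∈{2}] r4c3's peers cover all but 2 ⇒ r4c3=2.
Step 31. [r1c5∈{3}] r1c5 has the single candidate 3. So r1c5=3.
Step 32. [r4c5∈{7}] r4c5's peers cover all but 7 ⇒ r4c5=7.
Step 33. [r3c4∈{6}] nothing but 6 survives at r3c4. So r3c4=6.
Step 34. [r1c9∈{8}] r1c9 is down to just 8. So r1c9=8.
Step 35. [r8c1∈{8}] nothing but 8 survives at r8c1. So r8c1=8.
Step 36. [r8c6∈{4}] r8c6 is down to just 4, so r8c6=4.
Step 37. [r9c3∈{9}] only 9 remains possible at r9c3 ⇒ r9c3=9.
Step 38. [r8c7∈{1}] r8c7 has the single candidate 1, so r8c7=1.
Step 39. [r8c9∈{2}] r8c9's peers cover all but 2 ⇒ r8c9=2.
Step 40. [r4c4∈{9}] only 9 remains possible at r4c4 ⇒ r4c4=9.
Step 41. [r5c9∈{4}] r5c9 has the single candidate 4 ⇒ r5c9=4.
Step 42. [r5c7∈{7}] only 7 remains possible at r5c7, so r5c7=7.
Step 43. [r1c1∈{6}] r1c1 has the single candidate 6 ⇒ r1c1=6.

Answer: 6 4 1 5 3 7 2 9 8 / 5 2 8 1 4 9 3 6 7 / 3 9 7 6 2 8 5 4 1 / 4 8 2 9 7 1 6 5 3 / 9 6 3 2 8 5 7 1 4 / 1 7 5 4 6 3 8 2 9 / 2 3 4 8 1 6 9 7 5 / 8 5 6 7 9 4 1 3 2 / 7 1 9 3 5 2 4 8 6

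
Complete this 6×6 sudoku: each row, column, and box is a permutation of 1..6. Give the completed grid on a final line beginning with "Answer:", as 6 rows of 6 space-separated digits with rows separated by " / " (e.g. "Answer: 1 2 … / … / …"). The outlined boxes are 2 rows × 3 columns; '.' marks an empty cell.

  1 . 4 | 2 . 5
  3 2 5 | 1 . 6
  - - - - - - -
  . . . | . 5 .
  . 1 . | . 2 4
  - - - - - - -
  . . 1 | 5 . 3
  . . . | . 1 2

Step 1. [r6c2∈{3,4,5,6}] 5 has one home in col 2: r6c2, so r6c2=5.
Step 2. [r3c2∈{3,4,6}] in col 2, 3 fits only at r3c2. So r3c2=3.
Step 3. [r4c3∈{6}] r4c3 is down to just 6, so r4c3=6.
Step 4. [r5c2∈{4,6}] in col 2, 4 fits only at r5c2, so r5c2=4.
Step 5. [r5c5∈{6}] r5c5 is down to just 6. So r5c5=6.
Step 6. [r3c3∈{2}] r3c3 has the single candidate 2 ⇒ r3c3=2.
Step 7. [r1c2∈{6}] r1c2's peers cover all but 6. So r1c2=6.
Step 8. [r3c1∈{4}] nothing but 4 survives at r3c1, so r3c1=4.
Step 9. [r6c4∈{4}] r6c4 is down to just 4, so r6c4=4.
Step 10. [r2c5∈{4}] r2c5's peers cover all but 4 ⇒ r2c5=4.
Step 11. [r6c3∈{3}] nothing but 3 survives at r6c3 ⇒ r6c3=3.
Step 12. [r3c4∈{6}] r3c4 is down to just 6. So r3c4=6.
Step 13. [r3c6∈{1}] r3c6's peers cover all but 1. So r3c6=1.
Step 14. [r4c4∈{3}] r4c4 has the single candidate 3, so r4c4=3.
Step 15. [r1c5∈{3}] r1c5 is down to just 3. So r1c5=3.
Step 16. [r4c1∈{5}] only 5 remains possible at r4c1, so r4c1=5.
Step 17. [r6c1∈{6}] r6c1 has the single candidate 6 ⇒ r6c1=6.
Step 18. [r5c1∈{2}] r5c1 is down to just 2 ⇒ r5c1=2.

Answer: 1 6 4 2 3 5 / 3 2 5 1 4 6 / 4 3 2 6 5 1 / 5 1 6 3 2 4 / 2 4 1 5 6 3 / 6 5 3 4 1 2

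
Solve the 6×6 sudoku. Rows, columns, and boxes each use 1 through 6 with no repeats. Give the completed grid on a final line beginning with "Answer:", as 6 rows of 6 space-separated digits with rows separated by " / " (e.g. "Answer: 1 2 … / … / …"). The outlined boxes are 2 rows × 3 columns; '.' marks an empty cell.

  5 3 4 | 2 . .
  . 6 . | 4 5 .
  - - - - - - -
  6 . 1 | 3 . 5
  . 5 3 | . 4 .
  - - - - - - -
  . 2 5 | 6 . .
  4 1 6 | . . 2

Step 1. [r5c6∈{1,3,4}] row 5 places 4 nowhere but r5c6 ⇒ r5c6=4.
Step 2. [r1c5∈{1,6}] 6 has one home in col 5: r1c5. So r1c5=6.
Step 3. [r2c1∈{1,2}] col 1 places 1 nowhere but r2c1, so r2c1=1.
Step 4. [r6c5∈{3}] r6c5's peers cover all but 3. So r6c5=3.
Step 5. [r4c6∈{1,6}] in row 4, 6 fits only at r4c6 ⇒ r4c6=6.
Step 6. [r2c3∈{2}] r2c3 is down to just 2. So r2c3=2.
Step 7. [r3c5∈{2}] r3c5 has the single candidate 2, so r3c5=2.
Step 8. [r3c2∈{4}] r3c2 has the single candidate 4, so r3c2=4.
Step 9. [r2c6∈{3}] r2c6 is down to just 3 ⇒ r2c6=3.
Step 10. [r4c1∈{2}] r4c1 is down to just 2. So r4c1=2.
Step 11. [r5c1∈{3}] r5c1 has the single candidate 3, so r5c1=3.
Step 12. [r1c6∈{1}] r1c6 has the single candidate 1, so r1c6=1.
Step 13. [r5c5∈{1}] r5c5 is down to just 1, so r5c5=1.
Step 14. [r4c4∈{1}] r4c4 has the single candidate 1. So r4c4=1.
Step 15. [r6c4∈{5}] only 5 remains possible at r6c4. So r6c4=5.

Answer: 5 3 4 2 6 1 / 1 6 2 4 5 3 / 6 4 1 3 2 5 / 2 5 3 1 4 6 / 3 2 5 6 1 4 / 4 1 6 5 3 2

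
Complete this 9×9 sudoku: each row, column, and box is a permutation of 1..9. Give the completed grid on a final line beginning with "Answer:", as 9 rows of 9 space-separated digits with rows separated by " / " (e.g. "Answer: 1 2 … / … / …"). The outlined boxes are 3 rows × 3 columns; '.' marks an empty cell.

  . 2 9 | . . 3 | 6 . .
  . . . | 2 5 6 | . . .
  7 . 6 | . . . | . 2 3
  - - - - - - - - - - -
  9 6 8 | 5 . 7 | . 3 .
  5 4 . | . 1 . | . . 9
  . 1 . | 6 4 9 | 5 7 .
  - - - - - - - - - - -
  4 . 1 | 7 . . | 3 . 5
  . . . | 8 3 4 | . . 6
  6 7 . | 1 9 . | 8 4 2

Step 1. [r9c3∈{3,5}] r9c3 is the only open cell in row 9 admitting 3, so r9c3=3.
Step 2. [r7c8∈{9}] only 9 remains possible at r7c8. So r7c8=9.
Step 3. [r2c7∈{1,4,7,9}] r2c7 is the only open cell in row 2 admitting 9. So r2c7=9.
Step 4. [r2c9∈{1,4,7,8}] 7 has one home in row 2: r2c9, so r2c9=7.
Step 5. [r8c8∈{1}] nothing but 1 survives at r8c8 ⇒ r8c8=1.
Step 6. [r2c8∈{8}] only 8 remains possible at r2c8, so r2c8=8.
Step 7. [r5c7∈{2}] only 2 remains possible at r5c7. So r5c7=2.
Step 8. [r3c5∈{8}] r3c5 has the single candidate 8 ⇒ r3c5=8.
Step 9. [r2c1∈{1,3}] 1 has one home in row 2: r2c1. So r2c1=1.
Step 10. [r1c9∈{1,4}] in row 1, 1 fits only at r1c9, so r1c9=1.
Step 11. [r8c3∈{2,5}] in col 3, 5 fits only at r8c3. So r8c3=5.
Step 12. [r3c7∈{4}] only 4 remains possible at r3c7. So r3c7=4.
Step 13. [r7c6∈{2}] r7c6 has the single candidate 2, so r7c6=2.
Step 14. [r6c1∈{2,3}] row 6 places 3 nowhere but r6c1. So r6c1=3.
Step 15. [r8c1∈{2}] r8c1 is down to just 2. So r8c1=2.
Step 16. [r7c5∈{6}] r7c5 has the single candidate 6 ⇒ r7c5=6.
Step 17. [r1c8∈{5}] nothing but 5 survives at r1c8 ⇒ r1c8=5.
Step 18. [r9c6∈{5}] r9c6's peers cover all but 5. So r9c6=5.
Step 19. [r5c6∈{8}] nothing but 8 survives at r5c6. So r5c6=8.
Step 20. [r5c3∈{7}] r5c3's peers cover all but 7, so r5c3=7.
Step 21. [r4c9∈{4}] r4c9 is down to just 4 ⇒ r4c9=4.
Step 22. [r1c1∈{8}] only 8 remains possible at r1c1 ⇒ r1c1=8.
Step 23. [r3c2∈{5}] r3c2's peers cover all but 5. So r3c2=5.
Step 24. [r1c5∈{7}] only 7 remains possible at r1c5, so r1c5=7.
Step 25. [r6c3∈{2}] r6c3 is down to just 2 ⇒ r6c3=2.
Step 26. [r2c3∈{4}] nothing but 4 survives at r2c3. So r2c3=4.
Step 27. [r8c2∈{9}] r8c2 is down to just 9, so r8c2=9.
Step 28. [r4c7∈{1}] r4c7's peers cover all but 1, so r4c7=1.
Step 29. [r5c8∈{6}] nothing but 6 survives at r5c8. So r5c8=6.
Step 30. [r7c2∈{8}] r7c2's peers cover all but 8. So r7c2=8.
Step 31. [r2c2∈{3}] r2c2 is down to just 3. So r2c2=3.
Step 32. [r4c5∈{2}] r4c5's peers cover all but 2 ⇒ r4c5=2.
Step 33. [r5c4∈{3}] only 3 remains possible at r5c4. So r5c4=3.
Step 34. [r1c4∈{4}] nothing but 4 survives at r1c4. So r1c4=4.
Step 35. [r3c4∈{9}] r3c4 is down to just 9 ⇒ r3c4=9.
Step 36. [r8c7∈{7}] r8c7's peers cover all but 7, so r8c7=7.
Step 37. [r6c9∈{8}] nothing but 8 survives at r6c9 ⇒ r6c9=8.
Step 38. [r3c6∈{1}] r3c6's peers cover all but 1. So r3c6=1.

Answer: 8 2 9 4 7 3 6 5 1 / 1 3 4 2 5 6 9 8 7 / 7 5 6 9 8 1 4 2 3 / 9 6 8 5 2 7 1 3 4 / 5 4 7 3 1 8 2 6 9 / 3 1 2 6 4 9 5 7 8 / 4 8 1 7 6 2 3 9 5 / 2 9 5 8 3 4 7 1 6 / 6 7 3 1 9 5 8 4 2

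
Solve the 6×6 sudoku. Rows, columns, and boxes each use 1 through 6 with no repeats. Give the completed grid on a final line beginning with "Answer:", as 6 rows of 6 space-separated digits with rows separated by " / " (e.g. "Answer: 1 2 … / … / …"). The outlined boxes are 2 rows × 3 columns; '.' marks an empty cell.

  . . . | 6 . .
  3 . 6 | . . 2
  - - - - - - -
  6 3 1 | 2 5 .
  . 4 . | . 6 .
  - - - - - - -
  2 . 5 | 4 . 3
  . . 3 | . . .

Step 1. [r5c5∈{1}] r5c5 has the single candidate 1 ⇒ r5c5=1.
Step 2. [r1c3∈{2,4}] 4 has one home in col 3: r1c3 ⇒ r1c3=4.
Step 3. [r4c6∈{1}] r4c6's peers cover all but 1, so r4c6=1.
Step 4. [r1c6∈{5}] nothing but 5 survives at r1c6, so r1c6=5.
Step 5. [r1c1∈{1}] only 1 remains possible at r1c1. So r1c1=1.
Step 6. [r6c6∈{6}] r6c6 has the single candidate 6. So r6c6=6.
Step 7. [r6c4∈{5}] r6c4 is down to just 5, so r6c4=5.
Step 8. [r4c4∈{3}] r4c4 has the single candidate 3. So r4c4=3.
Step 9. [r2c4∈{1}] r2c4 is down to just 1, so r2c4=1.
Step 10. [r4c1∈{5}] r4c1 is down to just 5, so r4c1=5.
Step 11. [r4c3∈{2}] nothing but 2 survives at r4c3 ⇒ r4c3=2.
Step 12. [r5c2∈{6}] nothing but 6 survives at r5c2. So r5c2=6.
Step 13. [r2c2∈{5}] r2c2's peers cover all but 5, so r2c2=5.
Step 14. [r6c1∈{4}] r6c1 has the single candidate 4, so r6c1=4.
Step 15. [r3c6∈{4}] r3c6's peers cover all but 4. So r3c6=4.
Step 16. [r1c2∈{2}] nothing but 2 survives at r1c2, so r1c2=2.
Step 17. [r6c2∈{1}] r6c2's peers cover all but 1 ⇒ r6c2=1.
Step 18. [r2c5∈{4}] only 4 remains possible at r2c5. So r2c5=4.
Step 19. [r6c5∈{2}] only 2 remains possible at r6c5, so r6c5=2.
Step 20. [r1c5∈{3}] r1c5 is down to just 3, so r1c5=3.

Answer: 1 2 4 6 3 5 / 3 5 6 1 4 2 / 6 3 1 2 5 4 / 5 4 2 3 6 1 / 2 6 5 4 1 3 / 4 1 3 5 2 6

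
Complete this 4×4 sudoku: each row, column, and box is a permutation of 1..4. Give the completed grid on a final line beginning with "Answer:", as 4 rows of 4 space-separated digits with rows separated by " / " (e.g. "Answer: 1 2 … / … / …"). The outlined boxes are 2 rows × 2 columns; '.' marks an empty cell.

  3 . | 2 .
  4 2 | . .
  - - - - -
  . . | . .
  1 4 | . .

Step 1. [r4c3∈{3}] nothing but 3 survives at r4c3 ⇒ r4c3=3.
Step 2. [r2c3∈{1}] r2c3 is down to just 1, so r2c3=1.
Step 3. [r3c4∈{1,2,4}] across row 3, 1 lands solely at r3c4 ⇒ r3c4=1.
Step 4. [r1c4∈{4}] r1c4 has the single candidate 4, so r1c4=4.
Step 5. [r3c3∈{4}] r3c3 is down to just 4. So r3c3=4.
Step 6. [r1c2∈{1}] r1c2 is down to just 1. So r1c2=1.
Step 7. [r2c4∈{3}] only 3 remains possible at r2c4 ⇒ r2c4=3.
Step 8. [r4c4∈{2}] r4c4's peers cover all but 2, so r4c4=2.
Step 9. [r3c1∈{2}] r3c1's peers cover all but 2, so r3c1=2.
Step 10. [r3c2∈{3}] r3c2 has the single candidate 3, so r3c2=3.

Answer: 3 1 2 4 / 4 2 1 3 / 2 3 4 1 / 1 4 3 2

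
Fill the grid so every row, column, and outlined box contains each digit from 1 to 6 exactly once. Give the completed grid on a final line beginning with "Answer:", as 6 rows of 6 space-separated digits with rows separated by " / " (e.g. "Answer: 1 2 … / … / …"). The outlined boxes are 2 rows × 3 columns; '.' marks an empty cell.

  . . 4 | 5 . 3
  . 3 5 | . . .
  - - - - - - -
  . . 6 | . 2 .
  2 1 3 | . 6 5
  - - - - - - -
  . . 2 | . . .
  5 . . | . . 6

Step 1. [r1c5∈{1}] only 1 remains possible at r1c5, so r1c5=1.
Step 2. [r5c1∈{1,3,4,6}] col 1 places 3 nowhere but r5c1, so r5c1=3.
Step 3. [r4c4∈{4}] r4c4's peers cover all but 4. So r4c4=4.
Step 4. [r6c2∈{4}] r6c2's peers cover all but 4. So r6c2=4.
Step 5. [r5c4∈{1}] r5c4 is down to just 1. So r5c4=1.
Step 6. [r2c6∈{2,4}] col 6 places 2 nowhere but r2c6. So r2c6=2.
Step 7. [r1c1∈{6}] r1c1's peers cover all but 6, so r1c1=6.
Step 8. [r6c4∈{2,3}] row 6 places 2 nowhere but r6c4, so r6c4=2.
Step 9. [r5c5∈{4,5}] row 5 places 5 nowhere but r5c5 ⇒ r5c5=5.
Step 10. [r3c4∈{3}] r3c4's peers cover all but 3 ⇒ r3c4=3.
Step 11. [r3c6∈{1}] nothing but 1 survives at r3c6. So r3c6=1.
Step 12. [r6c3∈{1}] r6c3 has the single candidate 1, so r6c3=1.
Step 13. [r5c6∈{4}] nothing but 4 survives at r5c6 ⇒ r5c6=4.
Step 14. [r3c1∈{4}] nothing but 4 survives at r3c1, so r3c1=4.
Step 15. [r2c5∈{4}] nothing but 4 survives at r2c5. So r2c5=4.
Step 16. [r3c2∈{5}] r3c2's peers cover all but 5 ⇒ r3c2=5.
Step 17. [r2c1∈{1}] nothing but 1 survives at r2c1, so r2c1=1.
Step 18. [r1c2∈{2}] nothing but 2 survives at r1c2. So r1c2=2.
Step 19. [r6c5∈{3}] r6c5's peers cover all but 3, so r6c5=3.
Step 20. [r5c2∈{6}] r5c2's peers cover all but 6. So r5c2=6.
Step 21. [r2c4∈{6}] r2c4 is down to just 6 ⇒ r2c4=6.

Answer: 6 2 4 5 1 3 / 1 3 5 6 4 2 / 4 5 6 3 2 1 / 2 1 3 4 6 5 / 3 6 2 1 5 4 / 5 4 1 2 3 6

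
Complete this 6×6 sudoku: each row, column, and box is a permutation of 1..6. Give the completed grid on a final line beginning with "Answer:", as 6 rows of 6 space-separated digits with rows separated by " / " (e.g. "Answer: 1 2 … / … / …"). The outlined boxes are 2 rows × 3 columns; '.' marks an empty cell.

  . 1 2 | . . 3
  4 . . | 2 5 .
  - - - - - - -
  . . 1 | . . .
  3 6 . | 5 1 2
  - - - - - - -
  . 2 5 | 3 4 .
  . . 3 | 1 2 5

Step 1. [r1c5∈{6}] r1c5's peers cover all but 6. So r1c5=6.
Step 2. [r3c6∈{4,6}] r3c6 is the only open cell in col 6 admitting 4 ⇒ r3c6=4.
Step 3. [r6c1∈{6}] r6c1 is down to just 6 ⇒ r6c1=6.
Step 4. [r3c2∈{5}] only 5 remains possible at r3c2, so r3c2=5.
Step 5. [r4c3∈{4}] r4c3's peers cover all but 4. So r4c3=4.
Step 6. [r1c1∈{5}] r1c1 has the single candidate 5 ⇒ r1c1=5.
Step 7. [r5c1∈{1}] r5c1 is down to just 1. So r5c1=1.
Step 8. [r2c6∈{1}] r2c6's peers cover all but 1. So r2c6=1.
Step 9. [r6c2∈{4}] r6c2 is down to just 4 ⇒ r6c2=4.
Step 10. [r3c4∈{6}] only 6 remains possible at r3c4, so r3c4=6.
Step 11. [r1c4∈{4}] r1c4's peers cover all but 4 ⇒ r1c4=4.
Step 12. [r2c2∈{3}] nothing but 3 survives at r2c2. So r2c2=3.
Step 13. [r2c3∈{6}] r2c3 has the single candidate 6 ⇒ r2c3=6.
Step 14. [r3c5∈{3}] only 3 remains possible at r3c5. So r3c5=3.
Step 15. [r5c6∈{6}] nothing but 6 survives at r5c6, so r5c6=6.
Step 16. [r3c1∈{2}] r3c1 is down to just 2 ⇒ r3c1=2.

Answer: 5 1 2 4 6 3 / 4 3 6 2 5 1 / 2 5 1 6 3 4 / 3 6 4 5 1 2 / 1 2 5 3 4 6 / 6 4 3 1 2 5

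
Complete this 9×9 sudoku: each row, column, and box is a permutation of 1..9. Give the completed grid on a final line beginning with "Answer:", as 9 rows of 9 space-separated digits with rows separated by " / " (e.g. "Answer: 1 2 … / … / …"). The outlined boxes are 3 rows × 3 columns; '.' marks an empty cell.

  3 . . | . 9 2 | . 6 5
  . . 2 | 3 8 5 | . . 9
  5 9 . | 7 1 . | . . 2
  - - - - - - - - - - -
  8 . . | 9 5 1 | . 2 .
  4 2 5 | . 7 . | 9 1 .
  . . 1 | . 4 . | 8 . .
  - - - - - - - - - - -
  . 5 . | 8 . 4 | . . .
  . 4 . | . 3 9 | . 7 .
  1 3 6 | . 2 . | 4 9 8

Step 1. [r5c4∈{6}] r5c4's peers cover all but 6, so r5c4=6.
Step 2. [r5c9∈{3}] nothing but 3 survives at r5c9 ⇒ r5c9=3.
Step 3. [r1c2∈{1,7,8}] col 2 places 8 nowhere but r1c2 ⇒ r1c2=8.
Step 4. [r1c7∈{1,7}] across row 1, 1 lands solely at r1c7 ⇒ r1c7=1.
Step 5. [r1c3∈{4,7}] in row 1, 7 fits only at r1c3. So r1c3=7.
Step 6. [r6c1∈{6,7,9}] across row 6, 9 lands solely at r6c1. So r6c1=9.
Step 7. [r8c7∈{2,5,6}] 5 has one home in col 7: r8c7. So r8c7=5.
Step 8. [r8c9∈{1,6}] 6 has one home in row 8: r8c9 ⇒ r8c9=6.
Step 9. [r6c2∈{6,7}] 6 has one home in row 6: r6c2, so r6c2=6.
Step 10. [r6c9∈{7}] only 7 remains possible at r6c9. So r6c9=7.
Step 11. [r3c8∈{3,4,8}] 8 has one home in row 3: r3c8. So r3c8=8.
Step 12. [r7c7∈{2,3}] col 7 places 2 nowhere but r7c7 ⇒ r7c7=2.
Step 13. [r4c9∈{4}] r4c9's peers cover all but 4 ⇒ r4c9=4.
Step 14. [r9c4∈{5}] nothing but 5 survives at r9c4 ⇒ r9c4=5.
Step 15. [r2c1∈{6}] r2c1 is down to just 6 ⇒ r2c1=6.
Step 16. [r7c5∈{6}] r7c5 is down to just 6, so r7c5=6.
Step 17. [r7c9∈{1}] r7c9's peers cover all but 1 ⇒ r7c9=1.
Step 18. [r6c6∈{3}] r6c6 is down to just 3 ⇒ r6c6=3.
Step 19. [r8c3∈{8}] nothing but 8 survives at r8c3 ⇒ r8c3=8.
Step 20. [r3c3∈{4}] only 4 remains possible at r3c3. So r3c3=4.
Step 21. [r7c8∈{3}] r7c8 has the single candidate 3 ⇒ r7c8=3.
Step 22. [r8c4∈{1}] r8c4's peers cover all but 1, so r8c4=1.
Step 23. [r4c3∈{3}] r4c3 has the single candidate 3, so r4c3=3.
Step 24. [r4c2∈{7}] r4c2 has the single candidate 7, so r4c2=7.
Step 25. [r4c7∈{6}] r4c7's peers cover all but 6, so r4c7=6.
Step 26. [r3c7∈{3}] r3c7 has the single candidate 3 ⇒ r3c7=3.
Step 27. [r9c6∈{7}] r9c6 has the single candidate 7 ⇒ r9c6=7.
Step 28. [r7c1∈{7}] r7c1 is down to just 7, so r7c1=7.
Step 29. [r6c8∈{5}] r6c8 is down to just 5, so r6c8=5.
Step 30. [r6c4∈{2}] r6c4's peers cover all but 2 ⇒ r6c4=2.
Step 31. [r8c1∈{2}] only 2 remains possible at r8c1. So r8c1=2.
Step 32. [r5c6∈{8}] r5c6 has the single candidate 8. So r5c6=8.
Step 33. [r7c3∈{9}] r7c3 has the single candidate 9 ⇒ r7c3=9.
Step 34. [r3c6∈{6}] nothing but 6 survives at r3c6, so r3c6=6.
Step 35. [r1c4∈{4}] nothing but 4 survives at r1c4, so r1c4=4.
Step 36. [r2c8∈{4}] r2c8 has the single candidate 4 ⇒ r2c8=4.
Step 37. [r2c7∈{7}] only 7 remains possible at r2c7. So r2c7=7.
Step 38. [r2c2∈{1}] r2c2 has the single candidate 1, so r2c2=1.

Answer: 3 8 7 4 9 2 1 6 5 / 6 1 2 3 8 5 7 4 9 / 5 9 4 7 1 6 3 8 2 / 8 7 3 9 5 1 6 2 4 / 4 2 5 6 7 8 9 1 3 / 9 6 1 2 4 3 8 5 7 / 7 5 9 8 6 4 2 3 1 / 2 4 8 1 3 9 5 7 6 / 1 3 6 5 2 7 4 9 8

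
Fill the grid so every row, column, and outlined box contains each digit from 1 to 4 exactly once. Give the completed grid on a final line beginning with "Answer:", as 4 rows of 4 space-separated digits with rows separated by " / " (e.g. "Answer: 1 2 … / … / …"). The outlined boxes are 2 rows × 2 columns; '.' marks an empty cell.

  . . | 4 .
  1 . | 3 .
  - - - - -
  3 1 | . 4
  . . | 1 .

Step 1. [r1c1∈{2}] r1c1's peers cover all but 2 ⇒ r1c1=2.
Step 2. [r4c2∈{2,4}] r4c2 is the only open cell in col 2 admitting 2, so r4c2=2.
Step 3. [r1c2∈{3}] r1c2 has the single candidate 3, so r1c2=3.
Step 4. [r4c4∈{3}] r4c4 is down to just 3. So r4c4=3.
Step 5. [r2c4∈{2}] r2c4 is down to just 2 ⇒ r2c4=2.
Step 6. [r3c3∈{2}] only 2 remains possible at r3c3. So r3c3=2.
Step 7. [r4c1∈{4}] nothing but 4 survives at r4c1 ⇒ r4c1=4.
Step 8. [r1c4∈{1}] nothing but 1 survives at r1c4. So r1c4=1.
Step 9. [r2c2∈{4}] nothing but 4 survives at r2c2. So r2c2=4.

Answer: 2 3 4 1 / 1 4 3 2 / 3 1 2 4 / 4 2 1 3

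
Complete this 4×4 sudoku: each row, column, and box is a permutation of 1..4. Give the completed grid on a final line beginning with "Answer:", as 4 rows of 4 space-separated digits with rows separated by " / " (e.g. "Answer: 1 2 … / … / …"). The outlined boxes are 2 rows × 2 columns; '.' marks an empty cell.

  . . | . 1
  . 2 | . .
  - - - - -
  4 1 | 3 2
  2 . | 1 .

Step 1. [r2c4∈{3,4}] r2c4 is the only open cell in col 4 admitting 3. So r2c4=3.
Step 2. [r1c2∈{3,4}] 4 has one home in col 2: r1c2, so r1c2=4.
Step 3. [r4c2∈{3}] only 3 remains possible at r4c2, so r4c2=3.
Step 4. [r2c1∈{1}] r2c1's peers cover all but 1. So r2c1=1.
Step 5. [r2c3∈{4}] nothing but 4 survives at r2c3 ⇒ r2c3=4.
Step 6. [r1c3∈{2}] r1c3's peers cover all but 2, so r1c3=2.
Step 7. [r1c1∈{3}] only 3 remains possible at r1c1, so r1c1=3.
Step 8. [r4c4∈{4}] only 4 remains possible at r4c4. So r4c4=4.

Answer: 3 4 2 1 / 1 2 4 3 / 4 1 3 2 / 2 3 1 4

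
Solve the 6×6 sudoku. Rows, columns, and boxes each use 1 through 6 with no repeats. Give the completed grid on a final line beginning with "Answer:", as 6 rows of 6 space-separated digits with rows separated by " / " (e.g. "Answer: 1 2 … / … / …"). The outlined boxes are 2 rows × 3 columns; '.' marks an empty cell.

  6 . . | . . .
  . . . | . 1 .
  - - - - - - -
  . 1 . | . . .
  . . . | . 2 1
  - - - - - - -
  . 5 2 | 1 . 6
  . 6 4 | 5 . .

Step 1. [r3c5∈{3,4,5,6}] 6 has one home in col 5: r3c5, so r3c5=6.
Step 2. [r3c6∈{3,4,5}] r3c6 is the only open cell in box 4 admitting 5, so r3c6=5.
Step 3. [r3c3∈{3}] r3c3's peers cover all but 3, so r3c3=3.
Step 4. [r4c2∈{4}] nothing but 4 survives at r4c2. So r4c2=4.
Step 5. [r2c1∈{2,3,4,5}] in col 1, 4 fits only at r2c1. So r2c1=4.
Step 6. [r6c5∈{3}] r6c5's peers cover all but 3, so r6c5=3.
Step 7. [r1c6∈{2,3,4}] col 6 places 4 nowhere but r1c6. So r1c6=4.
Step 8. [r2c6∈{2,3}] across col 6, 3 lands solely at r2c6 ⇒ r2c6=3.
Step 9. [r1c4∈{2}] only 2 remains possible at r1c4, so r1c4=2.
Step 10. [r2c3∈{5}] r2c3 is down to just 5, so r2c3=5.
Step 11. [r6c1∈{1}] r6c1 is down to just 1. So r6c1=1.
Step 12. [r3c1∈{2}] nothing but 2 survives at r3c1, so r3c1=2.
Step 13. [r2c2∈{2}] only 2 remains possible at r2c2, so r2c2=2.
Step 14. [r1c3∈{1}] r1c3 has the single candidate 1. So r1c3=1.
Step 15. [r5c5∈{4}] r5c5's peers cover all but 4, so r5c5=4.
Step 16. [r1c2∈{3}] nothing but 3 survives at r1c2, so r1c2=3.
Step 17. [r3c4∈{4}] r3c4 has the single candidate 4, so r3c4=4.
Step 18. [r4c3∈{6}] nothing but 6 survives at r4c3. So r4c3=6.
Step 19. [r6c6∈{2}] r6c6's peers cover all but 2, so r6c6=2.
Step 20. [r1c5∈{5}] r1c5's peers cover all but 5, so r1c5=5.
Step 21. [r5c1∈{3}] r5c1's peers cover all but 3. So r5c1=3.
Step 22. [r4c4∈{3}] r4c4's peers cover all but 3. So r4c4=3.
Step 23. [r4c1∈{5}] r4c1 is down to just 5. So r4c1=5.
Step 24. [r2c4∈{6}] only 6 remains possible at r2c4 ⇒ r2c4=6.

Answer: 6 3 1 2 5 4 / 4 2 5 6 1 3 / 2 1 3 4 6 5 / 5 4 6 3 2 1 / 3 5 2 1 4 6 / 1 6 4 5 3 2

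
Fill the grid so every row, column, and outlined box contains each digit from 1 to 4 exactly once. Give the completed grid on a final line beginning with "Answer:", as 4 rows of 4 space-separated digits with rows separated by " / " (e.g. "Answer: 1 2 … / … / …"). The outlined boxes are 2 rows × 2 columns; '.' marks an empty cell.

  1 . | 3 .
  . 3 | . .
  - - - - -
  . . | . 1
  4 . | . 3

Step 1. [r3c2∈{2}] r3c2 has the single candidate 2 ⇒ r3c2=2.
Step 2. [r1c4∈{2,4}] in row 1, 2 fits only at r1c4. So r1c4=2.
Step 3. [r2c4∈{4}] r2c4 has the single candidate 4. So r2c4=4.
Step 4. [r3c3∈{4}] r3c3 has the single candidate 4. So r3c3=4.
Step 5. [r3c1∈{3}] r3c1's peers cover all but 3. So r3c1=3.
Step 6. [r2c1∈{2}] r2c1 has the single candidate 2. So r2c1=2.
Step 7. [r1c2∈{4}] r1c2 has the single candidate 4, so r1c2=4.
Step 8. [r4c2∈{1}] only 1 remains possible at r4c2 ⇒ r4c2=1.
Step 9. [r2c3∈{1}] r2c3 has the single candidate 1, so r2c3=1.
Step 10. [r4c3∈{2}] only 2 remains possible at r4c3, so r4c3=2.

Answer: 1 4 3 2 / 2 3 1 4 / 3 2 4 1 / 4 1 2 3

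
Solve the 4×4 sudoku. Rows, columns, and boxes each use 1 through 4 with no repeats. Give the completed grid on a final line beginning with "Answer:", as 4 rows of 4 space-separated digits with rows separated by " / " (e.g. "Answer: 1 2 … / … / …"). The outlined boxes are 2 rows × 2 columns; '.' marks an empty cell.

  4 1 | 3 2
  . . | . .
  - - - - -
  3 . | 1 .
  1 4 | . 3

Step 1. [r2c2∈{2,3}] row 2 places 3 nowhere but r2c2, so r2c2=3.
Step 2. [r3c4∈{4}] r3c4 is down to just 4, so r3c4=4.
Step 3. [r4c3∈{2}] r4c3 is down to just 2 ⇒ r4c3=2.
Step 4. [r2c1∈{2}] nothing but 2 survives at r2c1 ⇒ r2c1=2.
Step 5. [r2c3∈{4}] r2c3 is down to just 4, so r2c3=4.
Step 6. [r3c2∈{2}] r3c2 is down to just 2. So r3c2=2.
Step 7. [r2c4∈{1}] r2c4 is down to just 1, so r2c4=1.

Answer: 4 1 3 2 / 2 3 4 1 / 3 2 1 4 / 1 4 2 3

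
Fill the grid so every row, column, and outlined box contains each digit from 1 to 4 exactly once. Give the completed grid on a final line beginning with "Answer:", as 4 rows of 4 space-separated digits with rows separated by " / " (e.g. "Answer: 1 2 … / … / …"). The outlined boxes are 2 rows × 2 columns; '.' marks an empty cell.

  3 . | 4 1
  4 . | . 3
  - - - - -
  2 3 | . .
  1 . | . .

Step 1. [r2c3∈{2}] r2c3 has the single candidate 2, so r2c3=2.
Step 2. [r4c4∈{2,4}] row 4 places 2 nowhere but r4c4, so r4c4=2.
Step 3. [r3c3∈{1}] nothing but 1 survives at r3c3 ⇒ r3c3=1.
Step 4. [r4c3∈{3}] nothing but 3 survives at r4c3, so r4c3=3.
Step 5. [r4c2∈{4}] only 4 remains possible at r4c2. So r4c2=4.
Step 6. [r3c4∈{4}] only 4 remains possible at r3c4 ⇒ r3c4=4.
Step 7. [r1c2∈{2}] r1c2 has the single candidate 2 ⇒ r1c2=2.
Step 8. [r2c2∈{1}] only 1 remains possible at r2c2 ⇒ r2c2=1.

Answer: 3 2 4 1 / 4 1 2 3 / 2 3 1 4 / 1 4 3 2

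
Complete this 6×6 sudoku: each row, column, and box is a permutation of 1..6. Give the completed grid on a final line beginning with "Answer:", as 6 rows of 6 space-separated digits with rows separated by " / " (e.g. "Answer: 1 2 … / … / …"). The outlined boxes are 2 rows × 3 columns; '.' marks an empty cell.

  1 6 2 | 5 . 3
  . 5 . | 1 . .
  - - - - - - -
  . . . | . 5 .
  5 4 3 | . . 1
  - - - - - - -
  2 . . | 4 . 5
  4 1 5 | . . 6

Step 1. [r3c4∈{2,3,6}] 3 has one home in row 3: r3c4. So r3c4=3.
Step 2. [r2c5∈{2,4,6}] r2c5 is the only open cell in row 2 admitting 6. So r2c5=6.
Step 3. [r4c5∈{2}] only 2 remains possible at r4c5 ⇒ r4c5=2.
Step 4. [r5c3∈{6}] r5c3 is down to just 6, so r5c3=6.
Step 5. [r1c5∈{4}] only 4 remains possible at r1c5, so r1c5=4.
Step 6. [r6c5∈{3}] r6c5 is down to just 3. So r6c5=3.
Step 7. [r2c6∈{2}] r2c6 has the single candidate 2. So r2c6=2.
Step 8. [r3c6∈{4}] nothing but 4 survives at r3c6. So r3c6=4.
Step 9. [r4c4∈{6}] nothing but 6 survives at r4c4, so r4c4=6.
Step 10. [r6c4∈{2}] r6c4 has the single candidate 2 ⇒ r6c4=2.
Step 11. [r2c3∈{4}] r2c3 is down to just 4. So r2c3=4.
Step 12. [r3c2∈{2}] r3c2 is down to just 2 ⇒ r3c2=2.
Step 13. [r3c1∈{6}] r3c1 is down to just 6 ⇒ r3c1=6.
Step 14. [r3c3∈{1}] r3c3's peers cover all but 1 ⇒ r3c3=1.
Step 15. [r5c5∈{1}] only 1 remains possible at r5c5, so r5c5=1.
Step 16. [r2c1∈{3}] r2c1's peers cover all but 3, so r2c1=3.
Step 17. [r5c2∈{3}] r5c2's peers cover all but 3, so r5c2=3.

Answer: 1 6 2 5 4 3 / 3 5 4 1 6 2 / 6 2 1 3 5 4 / 5 4 3 6 2 1 / 2 3 6 4 1 5 / 4 1 5 2 3 6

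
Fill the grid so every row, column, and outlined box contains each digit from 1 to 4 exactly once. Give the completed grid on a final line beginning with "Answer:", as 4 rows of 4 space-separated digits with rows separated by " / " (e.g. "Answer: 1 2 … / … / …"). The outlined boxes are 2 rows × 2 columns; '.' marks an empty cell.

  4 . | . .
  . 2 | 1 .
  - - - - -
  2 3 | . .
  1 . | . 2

Step 1. [r3c3∈{4}] r3c3 is down to just 4, so r3c3=4.
Step 2. [r1c4∈{3}] only 3 remains possible at r1c4 ⇒ r1c4=3.
Step 3. [r1c2∈{1}] r1c2's peers cover all but 1, so r1c2=1.
Step 4. [r1c3∈{2}] r1c3 has the single candidate 2, so r1c3=2.
Step 5. [r2c1∈{3}] r2c1 is down to just 3 ⇒ r2c1=3.
Step 6. [r2c4∈{4}] only 4 remains possible at r2c4. So r2c4=4.
Step 7. [r4c2∈{4}] r4c2 has the single candidate 4. So r4c2=4.
Step 8. [r4c3∈{3}] nothing but 3 survives at r4c3 ⇒ r4c3=3.
Step 9. [r3c4∈{1}] nothing but 1 survives at r3c4 ⇒ r3c4=1.

Answer: 4 1 2 3 / 3 2 1 4 / 2 3 4 1 / 1 4 3 2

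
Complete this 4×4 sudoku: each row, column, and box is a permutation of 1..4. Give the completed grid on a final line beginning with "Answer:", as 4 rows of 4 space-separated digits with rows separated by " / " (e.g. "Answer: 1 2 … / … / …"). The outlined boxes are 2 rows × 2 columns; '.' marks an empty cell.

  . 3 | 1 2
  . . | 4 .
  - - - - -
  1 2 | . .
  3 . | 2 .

Step 1. [r3c4∈{3,4}] across row 3, 4 lands solely at r3c4. So r3c4=4.
Step 2. [r2c2∈{1}] only 1 remains possible at r2c2 ⇒ r2c2=1.
Step 3. [r2c4∈{3}] nothing but 3 survives at r2c4, so r2c4=3.
Step 4. [r2c1∈{2}] r2c1 is down to just 2, so r2c1=2.
Step 5. [r1c1∈{4}] r1c1 is down to just 4, so r1c1=4.
Step 6. [r3c3∈{3}] r3c3's peers cover all but 3 ⇒ r3c3=3.
Step 7. [r4c2∈{4}] r4c2 is down to just 4, so r4c2=4.
Step 8. [r4c4∈{1}] r4c4's peers cover all but 1 ⇒ r4c4=1.

Answer: 4 3 1 2 / 2 1 4 3 / 1 2 3 4 / 3 4 2 1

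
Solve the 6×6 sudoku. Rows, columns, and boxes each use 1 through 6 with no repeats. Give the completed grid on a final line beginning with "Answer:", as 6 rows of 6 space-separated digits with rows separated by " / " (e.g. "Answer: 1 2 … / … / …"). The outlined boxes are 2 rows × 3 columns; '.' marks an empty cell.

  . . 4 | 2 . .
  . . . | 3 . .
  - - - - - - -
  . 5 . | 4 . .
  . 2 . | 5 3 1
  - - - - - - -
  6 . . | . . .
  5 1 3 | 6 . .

Step 1. [r2c3∈{1,2,5,6}] r2c3 is the only open cell in col 3 admitting 5, so r2c3=5.
Step 2. [r2c2∈{6}] r2c2's peers cover all but 6. So r2c2=6.
Step 3. [r5c6∈{2,3,4,5}] across row 5, 3 lands solely at r5c6. So r5c6=3.
Step 4. [r5c5∈{1,2,4,5}] across row 5, 5 lands solely at r5c5. So r5c5=5.
Step 5. [r2c6∈{4}] only 4 remains possible at r2c6, so r2c6=4.
Step 6. [r6c6∈{2}] only 2 remains possible at r6c6. So r6c6=2.
Step 7. [r3c6∈{6}] nothing but 6 survives at r3c6. So r3c6=6.
Step 8. [r3c1∈{1,3}] row 3 places 3 nowhere but r3c1. So r3c1=3.
Step 9. [r1c1∈{1}] r1c1's peers cover all but 1. So r1c1=1.
Step 10. [r5c4∈{1}] r5c4's peers cover all but 1. So r5c4=1.
Step 11. [r4c3∈{6}] r4c3's peers cover all but 6. So r4c3=6.
Step 12. [r2c5∈{1}] r2c5 is down to just 1, so r2c5=1.
Step 13. [r3c3∈{1}] r3c3 has the single candidate 1. So r3c3=1.
Step 14. [r5c3∈{2}] r5c3's peers cover all but 2, so r5c3=2.
Step 15. [r1c5∈{6}] r1c5's peers cover all but 6. So r1c5=6.
Step 16. [r6c5∈{4}] only 4 remains possible at r6c5. So r6c5=4.
Step 17. [r2c1∈{2}] r2c1 is down to just 2 ⇒ r2c1=2.
Step 18. [r1c6∈{5}] only 5 remains possible at r1c6 ⇒ r1c6=5.
Step 19. [r5c2∈{4}] r5c2 is down to just 4 ⇒ r5c2=4.
Step 20. [r3c5∈{2}] r3c5 has the single candidate 2. So r3c5=2.
Step 21. [r4c1∈{4}] only 4 remains possible at r4c1 ⇒ r4c1=4.
Step 22. [r1c2∈{3}] r1c2's peers cover all but 3, so r1c2=3.

Answer: 1 3 4 2 6 5 / 2 6 5 3 1 4 / 3 5 1 4 2 6 / 4 2 6 5 3 1 / 6 4 2 1 5 3 / 5 1 3 6 4 2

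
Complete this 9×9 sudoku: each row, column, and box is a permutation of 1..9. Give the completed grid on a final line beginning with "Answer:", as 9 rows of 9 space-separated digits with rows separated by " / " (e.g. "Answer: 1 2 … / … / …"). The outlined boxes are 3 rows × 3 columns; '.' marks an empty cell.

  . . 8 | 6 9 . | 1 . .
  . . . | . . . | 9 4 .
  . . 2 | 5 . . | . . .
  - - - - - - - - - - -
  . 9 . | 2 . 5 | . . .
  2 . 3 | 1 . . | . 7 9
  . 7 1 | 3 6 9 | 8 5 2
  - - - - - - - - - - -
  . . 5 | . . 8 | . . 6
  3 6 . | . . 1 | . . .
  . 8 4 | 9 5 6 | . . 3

Step 1. [r4c5∈{4,7,8}] 7 has one home in row 4: r4c5, so r4c5=7.
Step 2. [r3c1∈{1,4,6,7,9}] across row 3, 9 lands solely at r3c1. So r3c1=9.
Step 3. [r5c6∈{4}] r5c6's peers cover all but 4. So r5c6=4.
Step 4. [r3c5∈{1,3,4,8}] box 2 places 4 nowhere but r3c5, so r3c5=4.
Step 5. [r2c5∈{1,2,3,8}] across col 5, 1 lands solely at r2c5. So r2c5=1.
Step 6. [r1c8∈{2,3}] 2 has one home in box 3: r1c8, so r1c8=2.
Step 7. [r4c3∈{6}] r4c3 has the single candidate 6. So r4c3=6.
Step 8. [r2c3∈{7}] r2c3's peers cover all but 7 ⇒ r2c3=7.
Step 9. [r8c7∈{2,4,5,7}] in col 7, 5 fits only at r8c7, so r8c7=5.
Step 10. [r1c2∈{3,4,5}] 4 has one home in col 2: r1c2. So r1c2=4.
Step 11. [r1c6∈{3,7}] r1c6 is the only open cell in row 1 admitting 3, so r1c6=3.
Step 12. [r1c9∈{5,7}] row 1 places 7 nowhere but r1c9, so r1c9=7.
Step 13. [r3c8∈{3,6,8}] 6 has one home in col 8: r3c8, so r3c8=6.
Step 14. [r2c9∈{5,8}] in col 9, 5 fits only at r2c9, so r2c9=5.
Step 15. [r9c8∈{1}] r9c8's peers cover all but 1. So r9c8=1.
Step 16. [r7c2∈{1,2}] in col 2, 2 fits only at r7c2. So r7c2=2.
Step 17. [r8c4∈{4,7}] row 8 places 7 nowhere but r8c4, so r8c4=7.
Step 18. [r8c9∈{4,8}] across row 8, 4 lands solely at r8c9. So r8c9=4.
Step 19. [r4c7∈{3,4}] col 7 places 4 nowhere but r4c7, so r4c7=4.
Step 20. [r9c1∈{7}] r9c1's peers cover all but 7, so r9c1=7.
Step 21. [r3c7∈{3}] r3c7 is down to just 3 ⇒ r3c7=3.
Step 22. [r8c3∈{9}] r8c3 has the single candidate 9, so r8c3=9.
Step 23. [r4c9∈{1}] nothing but 1 survives at r4c9 ⇒ r4c9=1.
Step 24. [r5c7∈{6}] r5c7 is down to just 6, so r5c7=6.
Step 25. [r4c8∈{3}] only 3 remains possible at r4c8, so r4c8=3.
Step 26. [r4c1∈{8}] r4c1 is down to just 8. So r4c1=8.
Step 27. [r2c2∈{3}] only 3 remains possible at r2c2 ⇒ r2c2=3.
Step 28. [r2c6∈{2}] only 2 remains possible at r2c6. So r2c6=2.
Step 29. [r6c1∈{4}] r6c1 has the single candidate 4, so r6c1=4.
Step 30. [r7c1∈{1}] nothing but 1 survives at r7c1. So r7c1=1.
Step 31. [r5c5∈{8}] only 8 remains possible at r5c5, so r5c5=8.
Step 32. [r7c8∈{9}] nothing but 9 survives at r7c8. So r7c8=9.
Step 33. [r5c2∈{5}] only 5 remains possible at r5c2 ⇒ r5c2=5.
Step 34. [r8c8∈{8}] only 8 remains possible at r8c8, so r8c8=8.
Step 35. [r2c1∈{6}] only 6 remains possible at r2c1, so r2c1=6.
Step 36. [r8c5∈{2}] r8c5 has the single candidate 2. So r8c5=2.
Step 37. [r3c2∈{1}] r3c2 is down to just 1 ⇒ r3c2=1.
Step 38. [r2c4∈{8}] r2c4's peers cover all but 8 ⇒ r2c4=8.
Step 39. [r7c5∈{3}] nothing but 3 survives at r7c5 ⇒ r7c5=3.
Step 40. [r7c4∈{4}] r7c4 has the single candidate 4. So r7c4=4.
Step 41. [r7c7∈{7}] nothing but 7 survives at r7c7, so r7c7=7.
Step 42. [r1c1∈{5}] nothing but 5 survives at r1c1, so r1c1=5.
Step 43. [r3c9∈{8}] only 8 remains possible at r3c9 ⇒ r3c9=8.
Step 44. [r3c6∈{7}] only 7 remains possible at r3c6 ⇒ r3c6=7.
Step 45. [r9c7∈{2}] r9c7 is down to just 2 ⇒ r9c7=2.

Answer: 5 4 8 6 9 3 1 2 7 / 6 3 7 8 1 2 9 4 5 / 9 1 2 5 4 7 3 6 8 / 8 9 6 2 7 5 4 3 1 / 2 5 3 1 8 4 6 7 9 / 4 7 1 3 6 9 8 5 2 / 1 2 5 4 3 8 7 9 6 / 3 6 9 7 2 1 5 8 4 / 7 8 4 9 5 6 2 1 3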